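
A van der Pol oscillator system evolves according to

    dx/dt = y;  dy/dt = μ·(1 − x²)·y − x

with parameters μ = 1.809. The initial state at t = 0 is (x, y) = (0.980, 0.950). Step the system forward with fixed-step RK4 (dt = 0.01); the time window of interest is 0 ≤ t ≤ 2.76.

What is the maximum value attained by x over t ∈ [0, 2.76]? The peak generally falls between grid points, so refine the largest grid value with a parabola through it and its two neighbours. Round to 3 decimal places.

max x = 1.298

t=0.000: state=(0.980, 0.950)
step 1 (dt=0.01): k1=(0.950, -0.912), k2=(0.945, -0.933), k3=(0.945, -0.933), k4=(0.941, -0.954); state += dt/6·(k1+2k2+2k3+k4)
t=0.010: state=(0.989, 0.941)
t=0.020: state=(0.999, 0.931)
t=0.030: state=(1.008, 0.921)
continuing one RK4 step at a time; state shown every 10 steps (Δt=0.1):
t=0.100: state=(1.070, 0.839)
t=0.200: state=(1.147, 0.696)
t=0.300: state=(1.208, 0.535)
t=0.400: state=(1.254, 0.370)
t=0.500: state=(1.283, 0.211)
t=0.600: state=(1.296, 0.066)
t=0.700: state=(1.296, -0.064)
t=0.800: state=(1.284, -0.179)
t=0.900: state=(1.261, -0.280)
t=1.000: state=(1.228, -0.372)
t=1.100: state=(1.187, -0.459)
t=1.200: state=(1.137, -0.543)
t=1.300: state=(1.078, -0.630)
t=1.400: state=(1.010, -0.723)
t=1.500: state=(0.933, -0.828)
t=1.600: state=(0.844, -0.951)
t=1.700: state=(0.742, -1.099)
t=1.800: state=(0.623, -1.282)
t=1.900: state=(0.484, -1.511)
t=2.000: state=(0.319, -1.802)
t=2.100: state=(0.121, -2.163)
t=2.200: state=(-0.116, -2.591)
t=2.300: state=(-0.397, -3.038)
t=2.400: state=(-0.720, -3.379)
t=2.500: state=(-1.063, -3.411)
t=2.600: state=(-1.387, -2.990)
t=2.700: state=(-1.649, -2.217)
t=2.760: state=(-1.766, -1.706)
largest grid value and its neighbours: x(0.640)=1.29785, x(0.650)=1.29790, x(0.660)=1.29783
parabola through these three points peaks at t≈0.649 with x≈1.29790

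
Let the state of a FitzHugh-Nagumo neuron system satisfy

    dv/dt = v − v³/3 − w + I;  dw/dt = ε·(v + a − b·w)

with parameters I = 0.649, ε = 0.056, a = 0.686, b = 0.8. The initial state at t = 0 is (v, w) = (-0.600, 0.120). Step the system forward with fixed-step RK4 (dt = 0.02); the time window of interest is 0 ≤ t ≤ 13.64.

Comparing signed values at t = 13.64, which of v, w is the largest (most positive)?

largest component: v

t=0.000: state=(-0.600, 0.120)
step 1 (dt=0.02): k1=(0.001, -0.001), k2=(0.001, -0.001), k3=(0.001, -0.001), k4=(0.001, -0.001); state += dt/6·(k1+2k2+2k3+k4)
t=0.020: state=(-0.600, 0.120)
t=0.040: state=(-0.600, 0.120)
t=0.060: state=(-0.600, 0.120)
continuing one RK4 step at a time; state shown every 25 steps (Δt=0.5):
t=0.500: state=(-0.599, 0.120)
t=1.000: state=(-0.598, 0.119)
t=1.500: state=(-0.597, 0.119)
t=2.000: state=(-0.594, 0.119)
t=2.500: state=(-0.591, 0.119)
t=3.000: state=(-0.587, 0.119)
t=3.500: state=(-0.580, 0.119)
t=4.000: state=(-0.572, 0.120)
t=4.500: state=(-0.560, 0.120)
t=5.000: state=(-0.545, 0.121)
t=5.500: state=(-0.523, 0.123)
t=6.000: state=(-0.493, 0.125)
t=6.500: state=(-0.450, 0.128)
t=7.000: state=(-0.389, 0.133)
t=7.500: state=(-0.299, 0.139)
t=8.000: state=(-0.162, 0.149)
t=8.500: state=(0.055, 0.163)
t=9.000: state=(0.397, 0.184)
t=9.500: state=(0.889, 0.216)
t=10.000: state=(1.403, 0.263)
t=10.500: state=(1.710, 0.319)
t=11.000: state=(1.815, 0.381)
t=11.500: state=(1.831, 0.442)
t=12.000: state=(1.818, 0.501)
t=12.500: state=(1.797, 0.559)
t=13.000: state=(1.772, 0.615)
t=13.500: state=(1.747, 0.669)
t=13.640: state=(1.740, 0.684)
compare at T: v=1.740, w=0.684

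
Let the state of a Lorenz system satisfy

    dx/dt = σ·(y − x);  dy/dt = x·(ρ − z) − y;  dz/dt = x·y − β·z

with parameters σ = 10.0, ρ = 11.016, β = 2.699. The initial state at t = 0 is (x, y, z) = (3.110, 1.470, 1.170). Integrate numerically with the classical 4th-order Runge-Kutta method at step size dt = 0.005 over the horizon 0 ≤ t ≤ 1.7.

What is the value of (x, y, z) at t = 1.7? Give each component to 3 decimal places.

(x, y, z) = (5.513, 3.875, 12.904)

t=0.000: state=(3.110, 1.470, 1.170)
step 1 (dt=0.005): k1=(-16.400, 29.151, 1.414), k2=(-15.261, 28.664, 1.568), k3=(-15.302, 28.692, 1.567), k4=(-14.200, 28.231, 1.715); state += dt/6·(k1+2k2+2k3+k4)
t=0.005: state=(3.034, 1.613, 1.178)
t=0.010: state=(2.968, 1.752, 1.187)
t=0.015: state=(2.912, 1.888, 1.198)
continuing one RK4 step at a time; state shown every 20 steps (Δt=0.1):
t=0.100: state=(3.007, 3.955, 1.592)
t=0.200: state=(4.578, 6.682, 2.991)
t=0.300: state=(6.994, 9.522, 6.520)
t=0.400: state=(8.931, 9.832, 12.150)
t=0.500: state=(8.269, 6.151, 15.583)
t=0.600: state=(5.543, 2.711, 14.483)
t=0.700: state=(3.231, 1.541, 11.801)
t=0.800: state=(2.116, 1.497, 9.339)
t=0.900: state=(1.839, 1.845, 7.408)
t=1.000: state=(2.056, 2.467, 6.018)
t=1.100: state=(2.655, 3.447, 5.202)
t=1.200: state=(3.660, 4.885, 5.128)
t=1.300: state=(5.086, 6.676, 6.160)
t=1.400: state=(6.669, 8.100, 8.617)
t=1.500: state=(7.592, 7.843, 11.755)
t=1.600: state=(7.057, 5.826, 13.461)
t=1.700: state=(5.513, 3.875, 12.904)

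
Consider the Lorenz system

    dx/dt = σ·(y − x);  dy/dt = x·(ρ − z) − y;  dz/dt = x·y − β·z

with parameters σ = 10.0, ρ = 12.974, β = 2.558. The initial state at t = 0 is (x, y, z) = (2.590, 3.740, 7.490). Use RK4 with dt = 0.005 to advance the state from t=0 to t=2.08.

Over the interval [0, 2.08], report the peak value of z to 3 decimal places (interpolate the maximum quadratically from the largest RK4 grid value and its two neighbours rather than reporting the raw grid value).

t=0.000: state=(2.590, 3.740, 7.490)
step 1 (dt=0.005): k1=(11.500, 10.464, -9.473), k2=(11.474, 10.657, -9.236), k3=(11.480, 10.655, -9.237), k4=(11.459, 10.847, -8.999); state += dt/6·(k1+2k2+2k3+k4)
t=0.005: state=(2.647, 3.793, 7.444)
t=0.010: state=(2.705, 3.848, 7.400)
t=0.015: state=(2.762, 3.906, 7.359)
continuing one RK4 step at a time; state shown every 20 steps (Δt=0.1):
t=0.100: state=(3.798, 5.145, 7.060)
t=0.200: state=(5.344, 7.066, 7.959)
t=0.300: state=(7.066, 8.624, 10.583)
t=0.400: state=(8.034, 8.216, 14.041)
t=0.500: state=(7.318, 5.832, 15.739)
t=0.600: state=(5.547, 3.747, 14.843)
t=0.700: state=(4.063, 2.969, 12.850)
t=0.800: state=(3.377, 3.072, 10.903)
t=0.900: state=(3.389, 3.690, 9.430)
t=1.000: state=(3.939, 4.725, 8.652)
t=1.100: state=(4.927, 6.090, 8.824)
t=1.200: state=(6.160, 7.377, 10.182)
t=1.300: state=(7.131, 7.729, 12.437)
t=1.400: state=(7.174, 6.646, 14.278)
t=1.500: state=(6.229, 5.011, 14.504)
t=1.600: state=(5.031, 3.967, 13.408)
t=1.700: state=(4.233, 3.722, 11.907)
t=1.800: state=(4.006, 4.048, 10.603)
t=1.900: state=(4.281, 4.770, 9.807)
t=2.000: state=(4.942, 5.746, 9.735)
t=2.080: state=(5.633, 6.522, 10.295)
largest grid value and its neighbours: z(0.505)=15.74743, z(0.510)=15.74907, z(0.515)=15.74396
parabola through these three points peaks at t≈0.509 with z≈15.74929

max z = 15.749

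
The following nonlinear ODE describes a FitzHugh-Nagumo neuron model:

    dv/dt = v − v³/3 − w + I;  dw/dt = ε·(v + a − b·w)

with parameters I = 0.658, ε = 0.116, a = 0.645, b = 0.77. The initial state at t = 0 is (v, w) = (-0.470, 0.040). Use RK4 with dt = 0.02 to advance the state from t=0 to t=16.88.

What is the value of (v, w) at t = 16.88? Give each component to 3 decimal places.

t=0.000: state=(-0.470, 0.040)
step 1 (dt=0.02): k1=(0.183, 0.017), k2=(0.184, 0.017), k3=(0.184, 0.017), k4=(0.185, 0.017); state += dt/6·(k1+2k2+2k3+k4)
t=0.020: state=(-0.466, 0.040)
t=0.040: state=(-0.463, 0.041)
t=0.060: state=(-0.459, 0.041)
continuing one RK4 step at a time; state shown every 50 steps (Δt=1):
t=1.000: state=(-0.200, 0.069)
t=2.000: state=(0.422, 0.143)
t=3.000: state=(1.440, 0.307)
t=4.000: state=(1.775, 0.539)
t=5.000: state=(1.725, 0.759)
t=6.000: state=(1.628, 0.952)
t=7.000: state=(1.521, 1.117)
t=8.000: state=(1.406, 1.255)
t=9.000: state=(1.282, 1.369)
t=10.000: state=(1.141, 1.458)
t=11.000: state=(0.967, 1.522)
t=12.000: state=(0.724, 1.558)
t=13.000: state=(0.298, 1.556)
t=14.000: state=(-0.681, 1.480)
t=15.000: state=(-1.805, 1.276)
t=16.000: state=(-1.913, 1.028)
t=16.880: state=(-1.848, 0.829)

(v, w) = (-1.848, 0.829)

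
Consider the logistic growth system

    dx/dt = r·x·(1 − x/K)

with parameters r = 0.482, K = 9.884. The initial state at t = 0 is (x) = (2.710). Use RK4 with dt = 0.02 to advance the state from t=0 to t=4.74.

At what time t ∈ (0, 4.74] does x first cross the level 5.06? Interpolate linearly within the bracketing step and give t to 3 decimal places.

t = 2.119

t=0.000: state=(2.710)
step 1 (dt=0.02): k1=(0.948), k2=(0.950), k3=(0.950), k4=(0.952); state += dt/6·(k1+2k2+2k3+k4)
t=0.020: state=(2.729)
t=0.040: state=(2.748)
t=0.060: state=(2.767)
continuing one RK4 step at a time; state shown every 10 steps (Δt=0.2):
t=0.200: state=(2.904)
t=0.400: state=(3.105)
t=0.600: state=(3.314)
t=0.800: state=(3.530)
t=1.000: state=(3.751)
t=1.200: state=(3.978)
t=1.400: state=(4.209)
t=1.600: state=(4.444)
t=1.800: state=(4.681)
t=2.000: state=(4.918)
t=2.100: state=(5.038)
next step: t=2.120: state=(5.061) — x has crossed 5.06
linear interpolation between t=2.100 (5.03758) and t=2.120 (5.06139) → t≈2.119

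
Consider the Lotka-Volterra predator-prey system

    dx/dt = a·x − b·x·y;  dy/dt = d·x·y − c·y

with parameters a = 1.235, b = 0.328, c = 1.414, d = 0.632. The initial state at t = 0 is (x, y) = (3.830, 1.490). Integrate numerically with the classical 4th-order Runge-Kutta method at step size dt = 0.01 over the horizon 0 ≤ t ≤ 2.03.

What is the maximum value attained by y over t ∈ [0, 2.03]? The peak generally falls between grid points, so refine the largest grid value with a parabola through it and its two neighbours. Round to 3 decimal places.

max y = 9.022

t=0.000: state=(3.830, 1.490)
step 1 (dt=0.01): k1=(2.858, 1.500), k2=(2.859, 1.521), k3=(2.859, 1.521), k4=(2.860, 1.542); state += dt/6·(k1+2k2+2k3+k4)
t=0.010: state=(3.859, 1.505)
t=0.020: state=(3.887, 1.521)
t=0.030: state=(3.916, 1.537)
continuing one RK4 step at a time; state shown every 10 steps (Δt=0.1):
t=0.100: state=(4.116, 1.663)
t=0.200: state=(4.394, 1.889)
t=0.300: state=(4.651, 2.183)
t=0.400: state=(4.870, 2.561)
t=0.500: state=(5.028, 3.041)
t=0.600: state=(5.101, 3.637)
t=0.700: state=(5.064, 4.357)
t=0.800: state=(4.900, 5.185)
t=0.900: state=(4.610, 6.084)
t=1.000: state=(4.209, 6.982)
t=1.100: state=(3.736, 7.794)
t=1.200: state=(3.238, 8.434)
t=1.300: state=(2.757, 8.847)
t=1.400: state=(2.326, 9.016)
t=1.500: state=(1.959, 8.959)
t=1.600: state=(1.658, 8.717)
t=1.700: state=(1.418, 8.337)
t=1.800: state=(1.229, 7.867)
t=1.900: state=(1.084, 7.346)
t=2.000: state=(0.972, 6.805)
t=2.030: state=(0.944, 6.642)
largest grid value and its neighbours: y(1.410)=9.02041, y(1.420)=9.02209, y(1.430)=9.02155
parabola through these three points peaks at t≈1.423 with y≈9.02216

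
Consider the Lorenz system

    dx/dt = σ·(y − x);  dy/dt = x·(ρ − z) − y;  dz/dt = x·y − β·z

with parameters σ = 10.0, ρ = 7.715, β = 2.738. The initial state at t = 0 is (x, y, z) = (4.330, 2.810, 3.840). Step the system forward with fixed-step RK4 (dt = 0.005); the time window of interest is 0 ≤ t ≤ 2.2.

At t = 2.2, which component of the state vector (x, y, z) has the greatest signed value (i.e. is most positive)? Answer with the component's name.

t=0.000: state=(4.330, 2.810, 3.840)
step 1 (dt=0.005): k1=(-15.200, 13.969, 1.653), k2=(-14.471, 13.769, 1.685), k3=(-14.494, 13.776, 1.688), k4=(-13.786, 13.583, 1.720); state += dt/6·(k1+2k2+2k3+k4)
t=0.005: state=(4.258, 2.879, 3.848)
t=0.010: state=(4.192, 2.946, 3.857)
t=0.015: state=(4.133, 3.011, 3.866)
continuing one RK4 step at a time; state shown every 20 steps (Δt=0.1):
t=0.100: state=(3.809, 3.951, 4.097)
t=0.200: state=(4.238, 4.849, 4.668)
t=0.300: state=(4.883, 5.504, 5.642)
t=0.400: state=(5.375, 5.695, 6.845)
t=0.500: state=(5.465, 5.319, 7.853)
t=0.600: state=(5.118, 4.606, 8.279)
t=0.700: state=(4.537, 3.933, 8.086)
t=0.800: state=(3.986, 3.515, 7.519)
t=0.900: state=(3.623, 3.372, 6.849)
t=1.000: state=(3.482, 3.447, 6.257)
t=1.100: state=(3.539, 3.679, 5.847)
t=1.200: state=(3.747, 4.014, 5.671)
t=1.300: state=(4.052, 4.382, 5.749)
t=1.400: state=(4.382, 4.698, 6.057)
t=1.500: state=(4.654, 4.868, 6.511)
t=1.600: state=(4.789, 4.839, 6.970)
t=1.700: state=(4.753, 4.637, 7.286)
t=1.800: state=(4.578, 4.357, 7.377)
t=1.900: state=(4.342, 4.106, 7.255)
t=2.000: state=(4.129, 3.949, 7.002)
t=2.100: state=(3.993, 3.905, 6.713)
t=2.200: state=(3.953, 3.961, 6.467)
compare at T: x=3.953, y=3.961, z=6.467

largest component: z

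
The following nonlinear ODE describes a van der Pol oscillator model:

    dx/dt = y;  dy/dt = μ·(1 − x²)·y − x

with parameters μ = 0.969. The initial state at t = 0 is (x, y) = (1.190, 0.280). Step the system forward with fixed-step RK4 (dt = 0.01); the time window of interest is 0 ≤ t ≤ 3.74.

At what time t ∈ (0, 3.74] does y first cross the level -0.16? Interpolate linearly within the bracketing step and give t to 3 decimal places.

t=0.000: state=(1.190, 0.280)
step 1 (dt=0.01): k1=(0.280, -1.303), k2=(0.273, -1.303), k3=(0.273, -1.303), k4=(0.267, -1.302); state += dt/6·(k1+2k2+2k3+k4)
t=0.010: state=(1.193, 0.267)
t=0.020: state=(1.195, 0.254)
t=0.030: state=(1.198, 0.241)
continuing one RK4 step at a time; state shown every 20 steps (Δt=0.2):
t=0.200: state=(1.220, 0.025)
t=0.350: state=(1.210, -0.153)
next step: t=0.360: state=(1.209, -0.165) — y has crossed -0.16
linear interpolation between t=0.350 (-0.15324) and t=0.360 (-0.16462) → t≈0.356

t = 0.356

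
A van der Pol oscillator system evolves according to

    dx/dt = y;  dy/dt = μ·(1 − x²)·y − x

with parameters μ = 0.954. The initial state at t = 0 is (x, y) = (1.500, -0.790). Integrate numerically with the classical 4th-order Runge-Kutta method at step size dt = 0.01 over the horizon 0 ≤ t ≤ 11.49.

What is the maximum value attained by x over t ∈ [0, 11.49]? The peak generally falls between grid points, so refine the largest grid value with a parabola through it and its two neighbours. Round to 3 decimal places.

t=0.000: state=(1.500, -0.790)
step 1 (dt=0.01): k1=(-0.790, -0.558), k2=(-0.793, -0.560), k3=(-0.793, -0.560), k4=(-0.796, -0.561); state += dt/6·(k1+2k2+2k3+k4)
t=0.010: state=(1.492, -0.796)
t=0.020: state=(1.484, -0.801)
t=0.030: state=(1.476, -0.807)
continuing one RK4 step at a time; state shown every 50 steps (Δt=0.5):
t=0.500: state=(1.023, -1.151)
t=1.000: state=(0.291, -1.859)
t=1.500: state=(-0.870, -2.623)
t=2.000: state=(-1.866, -0.996)
t=2.500: state=(-1.978, 0.281)
t=3.000: state=(-1.734, 0.644)
t=3.500: state=(-1.348, 0.910)
t=4.000: state=(-0.793, 1.363)
t=4.500: state=(0.090, 2.241)
t=5.000: state=(1.341, 2.313)
t=5.500: state=(1.988, 0.324)
t=6.000: state=(1.910, -0.459)
t=6.500: state=(1.606, -0.736)
t=7.000: state=(1.168, -1.042)
t=7.500: state=(0.517, -1.634)
t=8.000: state=(-0.536, -2.561)
t=8.500: state=(-1.705, -1.569)
t=9.000: state=(-2.005, 0.097)
t=9.500: state=(-1.814, 0.577)
t=10.000: state=(-1.462, 0.832)
t=10.500: state=(-0.961, 1.213)
t=11.000: state=(-0.184, 1.975)
t=11.490: state=(0.993, 2.601)
largest grid value and its neighbours: x(5.620)=2.00773, x(5.630)=2.00790, x(5.640)=2.00786
parabola through these three points peaks at t≈5.633 with x≈2.00791

max x = 2.008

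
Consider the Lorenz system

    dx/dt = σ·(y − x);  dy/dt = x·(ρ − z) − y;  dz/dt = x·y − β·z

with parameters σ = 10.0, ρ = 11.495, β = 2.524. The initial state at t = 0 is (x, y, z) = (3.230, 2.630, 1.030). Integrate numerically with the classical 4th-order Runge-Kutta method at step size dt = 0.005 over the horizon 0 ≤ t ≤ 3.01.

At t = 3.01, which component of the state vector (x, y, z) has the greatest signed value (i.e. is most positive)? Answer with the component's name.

largest component: z

t=0.000: state=(3.230, 2.630, 1.030)
step 1 (dt=0.005): k1=(-6.000, 31.172, 5.895), k2=(-5.071, 30.890, 6.069), k3=(-5.101, 30.913, 6.072), k4=(-4.199, 30.653, 6.247); state += dt/6·(k1+2k2+2k3+k4)
t=0.005: state=(3.205, 2.785, 1.060)
t=0.010: state=(3.188, 2.937, 1.092)
t=0.015: state=(3.179, 3.087, 1.126)
continuing one RK4 step at a time; state shown every 20 steps (Δt=0.1):
t=0.100: state=(3.946, 5.625, 2.081)
t=0.200: state=(6.223, 8.940, 4.948)
t=0.300: state=(8.789, 10.727, 10.734)
t=0.400: state=(9.129, 7.656, 16.127)
t=0.500: state=(6.421, 3.096, 16.190)
t=0.600: state=(3.487, 1.191, 13.421)
t=0.700: state=(1.896, 0.926, 10.652)
t=0.800: state=(1.345, 1.127, 8.413)
t=0.900: state=(1.342, 1.519, 6.689)
t=1.000: state=(1.671, 2.152, 5.438)
t=1.100: state=(2.324, 3.168, 4.693)
t=1.200: state=(3.399, 4.725, 4.646)
t=1.300: state=(4.983, 6.798, 5.770)
t=1.400: state=(6.852, 8.606, 8.632)
t=1.500: state=(8.022, 8.370, 12.547)
t=1.600: state=(7.356, 5.789, 14.701)
t=1.700: state=(5.413, 3.389, 13.953)
t=1.800: state=(3.709, 2.411, 11.947)
t=1.900: state=(2.834, 2.348, 9.938)
t=2.000: state=(2.654, 2.743, 8.321)
t=2.100: state=(2.964, 3.482, 7.228)
t=2.200: state=(3.677, 4.579, 6.796)
t=2.300: state=(4.746, 5.956, 7.256)
t=2.400: state=(5.991, 7.185, 8.816)
t=2.500: state=(6.908, 7.427, 11.135)
t=2.600: state=(6.874, 6.284, 12.926)
t=2.700: state=(5.894, 4.664, 13.130)
t=2.800: state=(4.692, 3.622, 12.093)
t=2.900: state=(3.871, 3.317, 10.669)
t=3.000: state=(3.576, 3.524, 9.390)
t=3.010: state=(3.573, 3.566, 9.281)
compare at T: x=3.573, y=3.566, z=9.281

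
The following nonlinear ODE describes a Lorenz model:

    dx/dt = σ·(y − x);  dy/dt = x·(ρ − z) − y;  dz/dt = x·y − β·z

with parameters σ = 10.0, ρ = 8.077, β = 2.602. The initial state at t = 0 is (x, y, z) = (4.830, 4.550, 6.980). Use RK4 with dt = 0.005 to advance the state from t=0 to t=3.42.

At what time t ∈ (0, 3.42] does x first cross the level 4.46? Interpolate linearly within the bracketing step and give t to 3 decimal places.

t = 0.262

t=0.000: state=(4.830, 4.550, 6.980)
step 1 (dt=0.005): k1=(-2.800, 0.749, 3.815), k2=(-2.711, 0.693, 3.767), k3=(-2.715, 0.694, 3.768), k4=(-2.630, 0.639, 3.720); state += dt/6·(k1+2k2+2k3+k4)
t=0.005: state=(4.816, 4.553, 6.999)
t=0.010: state=(4.804, 4.556, 7.017)
t=0.015: state=(4.792, 4.559, 7.035)
continuing one RK4 step at a time; state shown every 40 steps (Δt=0.2):
t=0.200: state=(4.540, 4.418, 7.423)
t=0.260: state=(4.463, 4.328, 7.443)
next step: t=0.265: state=(4.456, 4.321, 7.443) — x has crossed 4.46
linear interpolation between t=0.260 (4.46286) and t=0.265 (4.45611) → t≈0.262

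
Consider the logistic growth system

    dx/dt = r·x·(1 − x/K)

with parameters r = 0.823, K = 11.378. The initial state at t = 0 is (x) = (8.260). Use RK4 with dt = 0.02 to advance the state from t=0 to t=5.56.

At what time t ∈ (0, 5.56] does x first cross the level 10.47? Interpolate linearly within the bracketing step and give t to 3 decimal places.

t=0.000: state=(8.260)
step 1 (dt=0.02): k1=(1.863), k2=(1.856), k3=(1.856), k4=(1.849); state += dt/6·(k1+2k2+2k3+k4)
t=0.020: state=(8.297)
t=0.040: state=(8.334)
t=0.060: state=(8.371)
continuing one RK4 step at a time; state shown every 10 steps (Δt=0.2):
t=0.200: state=(8.618)
t=0.400: state=(8.948)
t=0.600: state=(9.248)
t=0.800: state=(9.518)
t=1.000: state=(9.760)
t=1.200: state=(9.975)
t=1.400: state=(10.166)
t=1.600: state=(10.333)
t=1.780: state=(10.465)
next step: t=1.800: state=(10.479) — x has crossed 10.47
linear interpolation between t=1.780 (10.46510) and t=1.800 (10.47882) → t≈1.787

t = 1.787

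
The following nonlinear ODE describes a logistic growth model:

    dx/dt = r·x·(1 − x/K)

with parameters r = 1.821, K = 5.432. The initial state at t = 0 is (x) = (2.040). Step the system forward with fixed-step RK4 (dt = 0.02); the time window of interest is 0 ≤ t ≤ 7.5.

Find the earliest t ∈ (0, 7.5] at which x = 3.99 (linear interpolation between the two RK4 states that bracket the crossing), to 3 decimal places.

t=0.000: state=(2.040)
step 1 (dt=0.02): k1=(2.320), k2=(2.330), k3=(2.330), k4=(2.340); state += dt/6·(k1+2k2+2k3+k4)
t=0.020: state=(2.087)
t=0.040: state=(2.134)
t=0.060: state=(2.181)
continuing one RK4 step at a time; state shown every 25 steps (Δt=0.5):
t=0.500: state=(3.255)
t=0.820: state=(3.955)
next step: t=0.840: state=(3.994) — x has crossed 3.99
linear interpolation between t=0.820 (3.95477) and t=0.840 (3.99361) → t≈0.838

t = 0.838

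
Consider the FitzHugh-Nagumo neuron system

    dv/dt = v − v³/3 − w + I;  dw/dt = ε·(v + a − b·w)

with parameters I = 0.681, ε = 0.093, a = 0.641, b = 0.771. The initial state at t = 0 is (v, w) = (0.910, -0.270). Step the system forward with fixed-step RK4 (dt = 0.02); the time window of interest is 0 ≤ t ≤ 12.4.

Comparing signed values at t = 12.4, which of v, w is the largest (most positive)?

largest component: w

t=0.000: state=(0.910, -0.270)
step 1 (dt=0.02): k1=(1.610, 0.164), k2=(1.611, 0.165), k3=(1.611, 0.165), k4=(1.611, 0.166); state += dt/6·(k1+2k2+2k3+k4)
t=0.020: state=(0.942, -0.267)
t=0.040: state=(0.974, -0.263)
t=0.060: state=(1.007, -0.260)
continuing one RK4 step at a time; state shown every 25 steps (Δt=0.5):
t=0.500: state=(1.622, -0.172)
t=1.000: state=(1.930, -0.054)
t=1.500: state=(1.982, 0.067)
t=2.000: state=(1.963, 0.184)
t=2.500: state=(1.928, 0.296)
t=3.000: state=(1.889, 0.402)
t=3.500: state=(1.849, 0.502)
t=4.000: state=(1.809, 0.597)
t=4.500: state=(1.768, 0.687)
t=5.000: state=(1.728, 0.772)
t=5.500: state=(1.686, 0.852)
t=6.000: state=(1.644, 0.928)
t=6.500: state=(1.602, 0.998)
t=7.000: state=(1.559, 1.065)
t=7.500: state=(1.515, 1.127)
t=8.000: state=(1.469, 1.184)
t=8.500: state=(1.423, 1.238)
t=9.000: state=(1.375, 1.288)
t=9.500: state=(1.325, 1.333)
t=10.000: state=(1.272, 1.375)
t=10.500: state=(1.217, 1.413)
t=11.000: state=(1.157, 1.446)
t=11.500: state=(1.092, 1.476)
t=12.000: state=(1.019, 1.501)
t=12.400: state=(0.954, 1.519)
compare at T: v=0.954, w=1.519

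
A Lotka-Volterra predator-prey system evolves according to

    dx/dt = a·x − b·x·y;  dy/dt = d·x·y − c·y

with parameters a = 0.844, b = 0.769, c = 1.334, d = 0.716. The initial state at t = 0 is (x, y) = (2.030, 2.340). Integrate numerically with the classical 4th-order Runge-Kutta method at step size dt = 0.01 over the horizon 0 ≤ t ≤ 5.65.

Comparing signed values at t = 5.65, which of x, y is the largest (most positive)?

largest component: x

t=0.000: state=(2.030, 2.340)
step 1 (dt=0.01): k1=(-1.940, 0.280), k2=(-1.932, 0.263), k3=(-1.932, 0.264), k4=(-1.925, 0.247); state += dt/6·(k1+2k2+2k3+k4)
t=0.010: state=(2.011, 2.343)
t=0.020: state=(1.991, 2.345)
t=0.030: state=(1.972, 2.347)
continuing one RK4 step at a time; state shown every 20 steps (Δt=0.2):
t=0.200: state=(1.675, 2.335)
t=0.400: state=(1.395, 2.225)
t=0.600: state=(1.188, 2.049)
t=0.800: state=(1.043, 1.840)
t=1.000: state=(0.946, 1.624)
t=1.200: state=(0.887, 1.417)
t=1.400: state=(0.857, 1.229)
t=1.600: state=(0.850, 1.063)
t=1.800: state=(0.865, 0.921)
t=2.000: state=(0.897, 0.800)
t=2.200: state=(0.947, 0.699)
t=2.400: state=(1.013, 0.616)
t=2.600: state=(1.097, 0.548)
t=2.800: state=(1.199, 0.495)
t=3.000: state=(1.320, 0.454)
t=3.200: state=(1.461, 0.424)
t=3.400: state=(1.623, 0.405)
t=3.600: state=(1.807, 0.396)
t=3.800: state=(2.012, 0.399)
t=4.000: state=(2.239, 0.414)
t=4.200: state=(2.482, 0.444)
t=4.400: state=(2.734, 0.494)
t=4.600: state=(2.984, 0.570)
t=4.800: state=(3.210, 0.680)
t=5.000: state=(3.384, 0.836)
t=5.200: state=(3.469, 1.047)
t=5.400: state=(3.427, 1.316)
t=5.600: state=(3.236, 1.627)
t=5.650: state=(3.166, 1.707)
compare at T: x=3.166, y=1.707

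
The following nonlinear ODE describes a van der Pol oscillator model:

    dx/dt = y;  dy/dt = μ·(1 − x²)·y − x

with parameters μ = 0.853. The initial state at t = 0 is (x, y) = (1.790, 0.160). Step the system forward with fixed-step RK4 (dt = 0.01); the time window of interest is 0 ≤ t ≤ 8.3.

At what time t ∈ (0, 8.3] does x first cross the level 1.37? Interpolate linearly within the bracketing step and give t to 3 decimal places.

t = 0.939

t=0.000: state=(1.790, 0.160)
step 1 (dt=0.01): k1=(0.160, -2.091), k2=(0.150, -2.072), k3=(0.150, -2.072), k4=(0.139, -2.054); state += dt/6·(k1+2k2+2k3+k4)
t=0.010: state=(1.791, 0.139)
t=0.020: state=(1.793, 0.119)
t=0.030: state=(1.794, 0.099)
continuing one RK4 step at a time; state shown every 50 steps (Δt=0.5):
t=0.500: state=(1.674, -0.522)
t=0.930: state=(1.378, -0.846)
next step: t=0.940: state=(1.369, -0.853) — x has crossed 1.37
linear interpolation between t=0.930 (1.37789) and t=0.940 (1.36940) → t≈0.939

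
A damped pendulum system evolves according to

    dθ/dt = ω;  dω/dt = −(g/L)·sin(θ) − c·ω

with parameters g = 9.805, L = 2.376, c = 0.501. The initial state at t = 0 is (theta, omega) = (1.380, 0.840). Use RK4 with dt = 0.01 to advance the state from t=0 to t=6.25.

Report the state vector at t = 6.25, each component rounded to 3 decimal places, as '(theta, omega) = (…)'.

t=0.000: state=(1.380, 0.840)
step 1 (dt=0.01): k1=(0.840, -4.473), k2=(0.818, -4.465), k3=(0.818, -4.465), k4=(0.795, -4.457); state += dt/6·(k1+2k2+2k3+k4)
t=0.010: state=(1.388, 0.795)
t=0.020: state=(1.396, 0.751)
t=0.030: state=(1.403, 0.707)
continuing one RK4 step at a time; state shown every 25 steps (Δt=0.25):
t=0.250: state=(1.455, -0.220)
t=0.500: state=(1.281, -1.146)
t=0.750: state=(0.898, -1.870)
t=1.000: state=(0.377, -2.222)
t=1.250: state=(-0.168, -2.051)
t=1.500: state=(-0.611, -1.429)
t=1.750: state=(-0.866, -0.596)
t=2.000: state=(-0.909, 0.237)
t=2.250: state=(-0.758, 0.935)
t=2.500: state=(-0.462, 1.383)
t=2.750: state=(-0.096, 1.484)
t=3.000: state=(0.250, 1.227)
t=3.250: state=(0.496, 0.718)
t=3.500: state=(0.601, 0.117)
t=3.750: state=(0.559, -0.437)
t=4.000: state=(0.395, -0.836)
t=4.250: state=(0.160, -1.004)
t=4.500: state=(-0.085, -0.918)
t=4.750: state=(-0.282, -0.625)
t=5.000: state=(-0.389, -0.224)
t=5.250: state=(-0.394, 0.179)
t=5.500: state=(-0.307, 0.496)
t=5.750: state=(-0.158, 0.662)
t=6.000: state=(0.010, 0.654)
t=6.250: state=(0.156, 0.492)

(theta, omega) = (0.156, 0.492)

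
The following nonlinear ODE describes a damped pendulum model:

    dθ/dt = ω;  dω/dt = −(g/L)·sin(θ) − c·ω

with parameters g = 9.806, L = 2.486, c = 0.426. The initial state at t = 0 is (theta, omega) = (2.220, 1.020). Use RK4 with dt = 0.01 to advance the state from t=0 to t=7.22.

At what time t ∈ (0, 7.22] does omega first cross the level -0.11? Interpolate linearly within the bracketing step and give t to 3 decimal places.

t=0.000: state=(2.220, 1.020)
step 1 (dt=0.01): k1=(1.020, -3.577), k2=(1.002, -3.557), k3=(1.002, -3.557), k4=(0.984, -3.537); state += dt/6·(k1+2k2+2k3+k4)
t=0.010: state=(2.230, 0.984)
t=0.020: state=(2.240, 0.949)
t=0.030: state=(2.249, 0.914)
continuing one RK4 step at a time; state shown every 25 steps (Δt=0.25):
t=0.250: state=(2.372, 0.229)
t=0.370: state=(2.380, -0.101)
next step: t=0.380: state=(2.379, -0.128) — omega has crossed -0.11
linear interpolation between t=0.370 (-0.10124) and t=0.380 (-0.12800) → t≈0.373

t = 0.373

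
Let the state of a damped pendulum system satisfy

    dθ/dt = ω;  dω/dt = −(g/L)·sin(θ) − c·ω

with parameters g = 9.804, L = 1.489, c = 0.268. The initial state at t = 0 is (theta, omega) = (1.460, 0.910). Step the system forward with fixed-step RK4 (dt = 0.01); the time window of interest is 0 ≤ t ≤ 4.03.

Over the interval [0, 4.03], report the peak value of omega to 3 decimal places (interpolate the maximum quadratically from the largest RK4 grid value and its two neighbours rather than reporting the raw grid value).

t=0.000: state=(1.460, 0.910)
step 1 (dt=0.01): k1=(0.910, -6.788), k2=(0.876, -6.782), k3=(0.876, -6.782), k4=(0.842, -6.776); state += dt/6·(k1+2k2+2k3+k4)
t=0.010: state=(1.469, 0.842)
t=0.020: state=(1.477, 0.774)
t=0.030: state=(1.484, 0.707)
continuing one RK4 step at a time; state shown every 20 steps (Δt=0.2):
t=0.200: state=(1.508, -0.417)
t=0.400: state=(1.299, -1.661)
t=0.600: state=(0.857, -2.704)
t=0.800: state=(0.251, -3.233)
t=1.000: state=(-0.383, -2.973)
t=1.200: state=(-0.893, -2.044)
t=1.400: state=(-1.181, -0.824)
t=1.600: state=(-1.221, 0.424)
t=1.800: state=(-1.019, 1.564)
t=2.000: state=(-0.614, 2.421)
t=2.200: state=(-0.087, 2.733)
t=2.400: state=(0.433, 2.361)
t=2.600: state=(0.823, 1.473)
t=2.800: state=(1.008, 0.366)
t=3.000: state=(0.969, -0.737)
t=3.200: state=(0.725, -1.669)
t=3.400: state=(0.327, -2.229)
t=3.600: state=(-0.130, -2.235)
t=3.800: state=(-0.530, -1.693)
t=4.000: state=(-0.784, -0.807)
t=4.030: state=(-0.806, -0.660)
largest grid value and its neighbours: omega(2.180)=2.73268, omega(2.190)=2.73377, omega(2.200)=2.73307
parabola through these three points peaks at t≈2.191 with omega≈2.73378

max omega = 2.734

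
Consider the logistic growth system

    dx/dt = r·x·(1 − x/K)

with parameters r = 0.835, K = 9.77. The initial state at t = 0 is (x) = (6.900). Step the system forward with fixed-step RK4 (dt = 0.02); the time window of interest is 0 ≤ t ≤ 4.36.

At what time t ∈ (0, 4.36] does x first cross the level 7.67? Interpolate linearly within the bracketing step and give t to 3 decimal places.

t = 0.501

t=0.000: state=(6.900)
step 1 (dt=0.02): k1=(1.692), k2=(1.687), k3=(1.687), k4=(1.681); state += dt/6·(k1+2k2+2k3+k4)
t=0.020: state=(6.934)
t=0.040: state=(6.967)
t=0.060: state=(7.000)
continuing one RK4 step at a time; state shown every 10 steps (Δt=0.2):
t=0.200: state=(7.226)
t=0.400: state=(7.528)
t=0.500: state=(7.669)
next step: t=0.520: state=(7.696) — x has crossed 7.67
linear interpolation between t=0.500 (7.66890) and t=0.520 (7.69631) → t≈0.501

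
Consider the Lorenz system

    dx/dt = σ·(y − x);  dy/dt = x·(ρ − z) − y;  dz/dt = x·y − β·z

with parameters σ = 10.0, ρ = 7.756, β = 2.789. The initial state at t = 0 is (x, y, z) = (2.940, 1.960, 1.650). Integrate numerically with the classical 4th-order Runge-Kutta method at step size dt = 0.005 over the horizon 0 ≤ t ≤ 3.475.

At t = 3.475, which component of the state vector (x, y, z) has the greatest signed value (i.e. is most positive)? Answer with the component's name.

largest component: z

t=0.000: state=(2.940, 1.960, 1.650)
step 1 (dt=0.005): k1=(-9.800, 15.992, 1.161), k2=(-9.155, 15.794, 1.221), k3=(-9.176, 15.803, 1.222), k4=(-8.551, 15.615, 1.282); state += dt/6·(k1+2k2+2k3+k4)
t=0.005: state=(2.894, 2.039, 1.656)
t=0.010: state=(2.854, 2.116, 1.663)
t=0.015: state=(2.820, 2.192, 1.670)
continuing one RK4 step at a time; state shown every 40 steps (Δt=0.2):
t=0.200: state=(3.670, 4.733, 2.596)
t=0.400: state=(5.982, 6.889, 6.192)
t=0.600: state=(5.963, 5.039, 9.526)
t=0.800: state=(3.793, 2.912, 8.195)
t=1.000: state=(2.870, 2.782, 6.014)
t=1.200: state=(3.208, 3.592, 4.893)
t=1.400: state=(4.236, 4.820, 5.256)
t=1.600: state=(5.167, 5.403, 6.885)
t=1.800: state=(4.977, 4.603, 7.939)
t=2.000: state=(4.131, 3.768, 7.381)
t=2.200: state=(3.737, 3.711, 6.401)
t=2.400: state=(3.957, 4.174, 5.970)
t=2.600: state=(4.451, 4.684, 6.318)
t=2.800: state=(4.723, 4.737, 7.002)
t=3.000: state=(4.531, 4.360, 7.248)
t=3.200: state=(4.200, 4.074, 6.932)
t=3.400: state=(4.093, 4.113, 6.537)
t=3.475: state=(4.126, 4.191, 6.458)
compare at T: x=4.126, y=4.191, z=6.458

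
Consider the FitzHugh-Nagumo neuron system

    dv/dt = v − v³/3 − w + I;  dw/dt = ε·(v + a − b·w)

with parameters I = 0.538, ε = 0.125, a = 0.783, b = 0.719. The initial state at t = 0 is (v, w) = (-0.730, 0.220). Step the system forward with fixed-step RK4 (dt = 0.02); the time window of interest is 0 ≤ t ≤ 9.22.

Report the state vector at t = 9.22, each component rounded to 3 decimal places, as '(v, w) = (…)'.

t=0.000: state=(-0.730, 0.220)
step 1 (dt=0.02): k1=(-0.282, -0.013), k2=(-0.284, -0.013), k3=(-0.284, -0.013), k4=(-0.285, -0.014); state += dt/6·(k1+2k2+2k3+k4)
t=0.020: state=(-0.736, 0.220)
t=0.040: state=(-0.741, 0.219)
t=0.060: state=(-0.747, 0.219)
continuing one RK4 step at a time; state shown every 25 steps (Δt=0.5):
t=0.500: state=(-0.883, 0.209)
t=1.000: state=(-1.046, 0.189)
t=1.500: state=(-1.189, 0.160)
t=2.000: state=(-1.292, 0.124)
t=2.500: state=(-1.350, 0.086)
t=3.000: state=(-1.373, 0.047)
t=3.500: state=(-1.372, 0.008)
t=4.000: state=(-1.357, -0.028)
t=4.500: state=(-1.333, -0.061)
t=5.000: state=(-1.303, -0.091)
t=5.500: state=(-1.270, -0.118)
t=6.000: state=(-1.235, -0.141)
t=6.500: state=(-1.198, -0.161)
t=7.000: state=(-1.160, -0.178)
t=7.500: state=(-1.121, -0.193)
t=8.000: state=(-1.081, -0.203)
t=8.500: state=(-1.040, -0.212)
t=9.000: state=(-0.997, -0.217)
t=9.220: state=(-0.977, -0.218)

(v, w) = (-0.977, -0.218)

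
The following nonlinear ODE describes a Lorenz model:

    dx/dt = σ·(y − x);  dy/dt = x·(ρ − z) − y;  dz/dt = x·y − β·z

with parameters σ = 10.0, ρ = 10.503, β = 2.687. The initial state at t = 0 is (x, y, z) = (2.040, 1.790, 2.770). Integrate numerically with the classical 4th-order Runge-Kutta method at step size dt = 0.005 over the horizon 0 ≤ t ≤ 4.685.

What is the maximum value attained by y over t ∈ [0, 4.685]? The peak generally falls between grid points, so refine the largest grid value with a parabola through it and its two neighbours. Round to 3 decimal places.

t=0.000: state=(2.040, 1.790, 2.770)
step 1 (dt=0.005): k1=(-2.500, 13.985, -3.791), k2=(-2.088, 13.921, -3.706), k3=(-2.100, 13.929, -3.705), k4=(-1.699, 13.872, -3.619); state += dt/6·(k1+2k2+2k3+k4)
t=0.005: state=(2.030, 1.860, 2.751)
t=0.010: state=(2.023, 1.929, 2.734)
t=0.015: state=(2.020, 1.998, 2.717)
continuing one RK4 step at a time; state shown every 40 steps (Δt=0.2):
t=0.200: state=(3.566, 5.068, 3.069)
t=0.400: state=(7.338, 9.047, 8.433)
t=0.600: state=(7.010, 4.993, 14.053)
t=0.800: state=(3.239, 2.103, 10.514)
t=1.000: state=(2.438, 2.597, 7.040)
t=1.200: state=(3.520, 4.422, 5.704)
t=1.400: state=(5.816, 7.012, 7.701)
t=1.600: state=(6.815, 6.330, 11.780)
t=1.800: state=(4.759, 3.692, 11.193)
t=2.000: state=(3.573, 3.463, 8.621)
t=2.200: state=(4.095, 4.663, 7.384)
t=2.400: state=(5.498, 6.185, 8.493)
t=2.600: state=(6.096, 5.889, 10.729)
t=2.800: state=(5.029, 4.399, 10.638)
t=3.000: state=(4.233, 4.120, 9.099)
t=3.200: state=(4.524, 4.880, 8.310)
t=3.400: state=(5.356, 5.731, 9.014)
t=3.600: state=(5.643, 5.514, 10.221)
t=3.800: state=(5.049, 4.696, 10.163)
t=4.000: state=(4.590, 4.524, 9.270)
t=4.200: state=(4.776, 4.994, 8.829)
t=4.400: state=(5.256, 5.455, 9.279)
t=4.600: state=(5.382, 5.296, 9.930)
t=4.685: state=(5.267, 5.091, 10.005)
largest grid value and its neighbours: y(0.415)=9.10498, y(0.420)=9.10876, y(0.425)=9.10443
parabola through these three points peaks at t≈0.420 with y≈9.10877

max y = 9.109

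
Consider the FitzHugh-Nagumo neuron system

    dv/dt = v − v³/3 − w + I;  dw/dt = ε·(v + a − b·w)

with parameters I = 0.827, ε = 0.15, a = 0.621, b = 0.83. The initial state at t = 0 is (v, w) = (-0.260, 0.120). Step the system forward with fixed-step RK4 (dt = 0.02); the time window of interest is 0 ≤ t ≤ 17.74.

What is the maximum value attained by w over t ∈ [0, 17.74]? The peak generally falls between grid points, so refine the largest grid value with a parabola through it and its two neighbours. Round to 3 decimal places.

max w = 1.684

t=0.000: state=(-0.260, 0.120)
step 1 (dt=0.02): k1=(0.453, 0.039), k2=(0.457, 0.040), k3=(0.457, 0.040), k4=(0.461, 0.040); state += dt/6·(k1+2k2+2k3+k4)
t=0.020: state=(-0.251, 0.121)
t=0.040: state=(-0.242, 0.122)
t=0.060: state=(-0.232, 0.122)
continuing one RK4 step at a time; state shown every 50 steps (Δt=1):
t=1.000: state=(0.461, 0.202)
t=2.000: state=(1.549, 0.413)
t=3.000: state=(1.802, 0.697)
t=4.000: state=(1.723, 0.953)
t=5.000: state=(1.609, 1.164)
t=6.000: state=(1.491, 1.334)
t=7.000: state=(1.368, 1.467)
t=8.000: state=(1.239, 1.566)
t=9.000: state=(1.097, 1.635)
t=10.000: state=(0.931, 1.675)
t=11.000: state=(0.712, 1.683)
t=12.000: state=(0.360, 1.651)
t=13.000: state=(-0.383, 1.550)
t=14.000: state=(-1.547, 1.315)
t=15.000: state=(-1.824, 1.001)
t=16.000: state=(-1.736, 0.719)
t=17.000: state=(-1.613, 0.486)
t=17.740: state=(-1.518, 0.344)
largest grid value and its neighbours: w(10.720)=1.68376, w(10.740)=1.68377, w(10.760)=1.68376
parabola through these three points peaks at t≈10.741 with w≈1.68377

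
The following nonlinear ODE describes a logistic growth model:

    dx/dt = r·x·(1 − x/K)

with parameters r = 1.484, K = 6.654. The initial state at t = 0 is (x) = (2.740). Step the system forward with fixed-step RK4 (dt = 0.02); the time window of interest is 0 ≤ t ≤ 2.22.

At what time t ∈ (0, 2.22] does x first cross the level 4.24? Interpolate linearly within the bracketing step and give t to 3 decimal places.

t=0.000: state=(2.740)
step 1 (dt=0.02): k1=(2.392), k2=(2.398), k3=(2.398), k4=(2.404); state += dt/6·(k1+2k2+2k3+k4)
t=0.020: state=(2.788)
t=0.040: state=(2.836)
t=0.060: state=(2.885)
continuing one RK4 step at a time; state shown every 5 steps (Δt=0.1):
t=0.100: state=(2.982)
t=0.200: state=(3.228)
t=0.300: state=(3.474)
t=0.400: state=(3.719)
t=0.500: state=(3.960)
t=0.600: state=(4.194)
next step: t=0.620: state=(4.240) — x has crossed 4.24
linear interpolation between t=0.600 (4.19447) and t=0.620 (4.24031) → t≈0.620

t = 0.620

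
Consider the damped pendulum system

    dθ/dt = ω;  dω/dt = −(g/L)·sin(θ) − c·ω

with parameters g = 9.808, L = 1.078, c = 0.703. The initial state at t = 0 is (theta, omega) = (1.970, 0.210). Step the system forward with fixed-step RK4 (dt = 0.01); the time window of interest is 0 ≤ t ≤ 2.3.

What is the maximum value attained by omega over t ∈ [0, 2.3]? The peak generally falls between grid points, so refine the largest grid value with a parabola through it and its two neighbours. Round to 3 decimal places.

t=0.000: state=(1.970, 0.210)
step 1 (dt=0.01): k1=(0.210, -8.531), k2=(0.167, -8.497), k3=(0.168, -8.498), k4=(0.125, -8.465); state += dt/6·(k1+2k2+2k3+k4)
t=0.010: state=(1.972, 0.125)
t=0.020: state=(1.973, 0.041)
t=0.030: state=(1.972, -0.043)
continuing one RK4 step at a time; state shown every 10 steps (Δt=0.1):
t=0.100: state=(1.949, -0.615)
t=0.200: state=(1.848, -1.403)
t=0.300: state=(1.669, -2.169)
t=0.400: state=(1.416, -2.897)
t=0.500: state=(1.093, -3.533)
t=0.600: state=(0.715, -3.980)
t=0.700: state=(0.307, -4.136)
t=0.800: state=(-0.100, -3.942)
t=0.900: state=(-0.471, -3.423)
t=1.000: state=(-0.777, -2.673)
t=1.100: state=(-1.002, -1.806)
t=1.200: state=(-1.137, -0.910)
t=1.300: state=(-1.184, -0.040)
t=1.400: state=(-1.147, 0.772)
t=1.500: state=(-1.033, 1.501)
t=1.600: state=(-0.851, 2.110)
t=1.700: state=(-0.616, 2.556)
t=1.800: state=(-0.347, 2.788)
t=1.900: state=(-0.067, 2.777)
t=2.000: state=(0.200, 2.527)
t=2.100: state=(0.432, 2.079)
t=2.200: state=(0.612, 1.496)
t=2.300: state=(0.729, 0.845)
largest grid value and its neighbours: omega(1.840)=2.81370, omega(1.850)=2.81385, omega(1.860)=2.81150
parabola through these three points peaks at t≈1.846 with omega≈2.81409

max omega = 2.814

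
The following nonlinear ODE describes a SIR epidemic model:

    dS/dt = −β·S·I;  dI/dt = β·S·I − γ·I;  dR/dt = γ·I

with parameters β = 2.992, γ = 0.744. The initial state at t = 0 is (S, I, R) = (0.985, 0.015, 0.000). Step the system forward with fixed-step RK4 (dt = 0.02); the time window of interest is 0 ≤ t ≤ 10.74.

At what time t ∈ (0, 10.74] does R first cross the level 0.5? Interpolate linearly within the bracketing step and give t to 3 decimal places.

t=0.000: state=(0.985, 0.015, 0.000)
step 1 (dt=0.02): k1=(-0.044, 0.033, 0.011), k2=(-0.045, 0.034, 0.011), k3=(-0.045, 0.034, 0.011), k4=(-0.046, 0.034, 0.012); state += dt/6·(k1+2k2+2k3+k4)
t=0.020: state=(0.984, 0.016, 0.000)
t=0.040: state=(0.983, 0.016, 0.000)
t=0.060: state=(0.982, 0.017, 0.001)
continuing one RK4 step at a time; state shown every 25 steps (Δt=0.5):
t=0.500: state=(0.946, 0.044, 0.010)
t=1.000: state=(0.845, 0.117, 0.038)
t=1.500: state=(0.646, 0.249, 0.105)
t=2.000: state=(0.402, 0.375, 0.223)
t=2.500: state=(0.221, 0.407, 0.372)
t=2.940: state=(0.132, 0.368, 0.500)
next step: t=2.960: state=(0.129, 0.366, 0.505) — R has crossed 0.5
linear interpolation between t=2.940 (0.49994) and t=2.960 (0.50540) → t≈2.940

t = 2.940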